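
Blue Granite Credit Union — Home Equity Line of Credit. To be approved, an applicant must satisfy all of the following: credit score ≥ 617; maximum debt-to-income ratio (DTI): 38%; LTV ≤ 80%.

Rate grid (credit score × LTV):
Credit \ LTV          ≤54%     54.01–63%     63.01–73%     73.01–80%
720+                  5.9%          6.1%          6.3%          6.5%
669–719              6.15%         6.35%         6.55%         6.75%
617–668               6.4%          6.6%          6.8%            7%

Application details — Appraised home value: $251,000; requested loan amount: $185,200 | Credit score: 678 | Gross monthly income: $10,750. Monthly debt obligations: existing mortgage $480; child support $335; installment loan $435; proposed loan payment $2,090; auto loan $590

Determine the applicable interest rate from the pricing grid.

Credit score 678 ≥ 617; Total monthly debts = (480 + 335 + 435 + 2,090 + 590) = 3,930. Debt-to-income = 3,930/10,750 = 36.6% — meets 38% limit
LTV = 185,200/251,000 = 73.8% ≤ 80%
Credit 678 → row 669–719; LTV 73.8% → column 73.01–80%. Grid cell → 6.75%.

6.75%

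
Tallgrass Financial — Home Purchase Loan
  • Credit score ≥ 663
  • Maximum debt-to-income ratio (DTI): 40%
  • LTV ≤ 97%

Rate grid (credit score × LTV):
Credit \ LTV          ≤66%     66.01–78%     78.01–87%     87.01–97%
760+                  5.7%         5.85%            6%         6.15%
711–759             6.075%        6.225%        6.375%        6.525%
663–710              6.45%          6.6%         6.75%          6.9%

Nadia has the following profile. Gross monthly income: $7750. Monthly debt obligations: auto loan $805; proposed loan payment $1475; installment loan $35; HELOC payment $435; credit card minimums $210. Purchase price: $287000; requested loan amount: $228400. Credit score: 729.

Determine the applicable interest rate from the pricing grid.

Credit score 729 ≥ 663; Total monthly debts = (805 + 1,475 + 35 + 435 + 210) = 2,960. DTI = 2,960/7,750 = 38.2% ≤ 40%
LTV: 228,400 ÷ 287,000 = 79.6%, within 97% cap
Row: 729 falls in 711–759. Column: 79.6% falls in 78.01–87%. Rate = 6.375%.

6.375%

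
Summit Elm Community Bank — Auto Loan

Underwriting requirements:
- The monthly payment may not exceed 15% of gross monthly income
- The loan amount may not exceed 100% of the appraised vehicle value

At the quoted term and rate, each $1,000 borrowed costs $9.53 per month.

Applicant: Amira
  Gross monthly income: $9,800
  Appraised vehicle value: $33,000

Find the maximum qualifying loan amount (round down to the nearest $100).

$33,000

Payment cap: 15% × $9,800 = $1,470/month.
At $9.53 per $1,000, that supports 1,470/9.53 × 1,000 ≈ $154,249 → $154,200.
LTV cap: 100% × $33,000 = $33,000 → $33,000.
Binding constraint: loan-to-value.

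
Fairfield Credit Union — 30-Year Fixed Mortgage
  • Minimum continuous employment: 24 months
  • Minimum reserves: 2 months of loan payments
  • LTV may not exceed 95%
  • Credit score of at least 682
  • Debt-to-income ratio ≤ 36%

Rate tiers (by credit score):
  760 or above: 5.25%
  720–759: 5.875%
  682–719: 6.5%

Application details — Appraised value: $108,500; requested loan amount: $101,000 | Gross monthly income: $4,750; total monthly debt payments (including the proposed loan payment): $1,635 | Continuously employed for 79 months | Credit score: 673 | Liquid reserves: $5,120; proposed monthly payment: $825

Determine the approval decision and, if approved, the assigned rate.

Credit score 673 < 682 (below minimum)
LTV = 101,000/108,500 = 93.1% ≤ 95%
DTI = 1,635/4,750 = 34.4% ≤ 36%
Reserves = 5,120/825 = 6.2 months ≥ 2
Employment 79 ≥ 24 months
Not all requirements met → denied.

Denied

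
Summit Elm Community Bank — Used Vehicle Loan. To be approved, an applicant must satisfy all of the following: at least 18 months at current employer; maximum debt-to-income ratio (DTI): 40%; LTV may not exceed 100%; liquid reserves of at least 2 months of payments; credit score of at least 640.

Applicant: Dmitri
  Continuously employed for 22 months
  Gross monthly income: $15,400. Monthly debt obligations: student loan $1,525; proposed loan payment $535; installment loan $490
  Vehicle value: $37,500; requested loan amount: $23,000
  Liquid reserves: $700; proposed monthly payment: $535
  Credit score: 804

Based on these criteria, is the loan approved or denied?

Employment 22 ≥ 18 months
Total monthly debts = (1,525 + 535 + 490) = 2,550. DTI: 2,550 ÷ 15,400 = 16.6%, within the 40% cap
LTV = 23,000/37,500 = 61.3% ≤ 100%
Reserves = 700/535 = 1.3 months < 2
Credit score 804 ≥ 640 (meets)
Fails on reserves.

Denied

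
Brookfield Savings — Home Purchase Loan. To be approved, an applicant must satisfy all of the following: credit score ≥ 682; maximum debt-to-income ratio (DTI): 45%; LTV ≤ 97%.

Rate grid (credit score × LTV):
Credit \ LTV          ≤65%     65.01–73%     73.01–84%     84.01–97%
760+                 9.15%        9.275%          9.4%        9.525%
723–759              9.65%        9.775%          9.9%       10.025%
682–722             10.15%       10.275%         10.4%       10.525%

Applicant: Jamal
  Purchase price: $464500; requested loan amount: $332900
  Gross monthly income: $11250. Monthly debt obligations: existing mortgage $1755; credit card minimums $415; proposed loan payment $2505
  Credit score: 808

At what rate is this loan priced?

Credit score 808 ≥ 682; Total monthly debts = (1,755 + 415 + 2,505) = 4,675. DTI = 4,675/11,250 = 41.6% ≤ 45%
LTV: 332,900 ÷ 464,500 = 71.7%, within 97% cap
Credit 808 → row 760+; LTV 71.7% → column 65.01–73%. Grid cell → 9.275%.

9.275%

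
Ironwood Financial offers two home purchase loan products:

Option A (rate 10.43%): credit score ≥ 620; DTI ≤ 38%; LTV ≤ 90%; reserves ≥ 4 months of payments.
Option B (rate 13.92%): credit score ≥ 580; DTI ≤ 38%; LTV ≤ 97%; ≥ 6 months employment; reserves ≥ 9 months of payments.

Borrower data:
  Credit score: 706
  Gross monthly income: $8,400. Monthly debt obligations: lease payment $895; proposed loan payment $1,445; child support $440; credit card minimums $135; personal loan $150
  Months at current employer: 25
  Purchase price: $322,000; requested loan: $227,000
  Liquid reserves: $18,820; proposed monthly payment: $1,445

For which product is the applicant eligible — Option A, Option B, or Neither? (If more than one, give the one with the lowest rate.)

Option A

Total debts = (895 + 1,445 + 440 + 135 + 150) = 3,065; DTI = 3,065/8,400 = 36.5%.
LTV = 227,000/322,000 = 70.5%.
Reserves = 18,820/1,445 = 13.0 months.
Option A: score 706 ≥ 620; DTI 36.5% ≤ 38%; LTV 70.5% ≤ 90%; reserves 13.0 ≥ 4 mo → qualifies.
Option B: score 706 ≥ 580; DTI 36.5% ≤ 38%; LTV 70.5% ≤ 97%; employment 25 ≥ 6 mo; reserves 13.0 ≥ 9 mo → qualifies.
Qualifying: Option A, Option B. Lowest rate is 10.43% → Option A.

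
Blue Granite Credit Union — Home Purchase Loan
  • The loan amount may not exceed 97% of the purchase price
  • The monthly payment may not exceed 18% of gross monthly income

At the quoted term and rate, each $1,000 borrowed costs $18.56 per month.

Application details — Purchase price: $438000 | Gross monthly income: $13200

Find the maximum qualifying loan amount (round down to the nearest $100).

Payment cap: 18% × $13,200 = $2,376/month.
At $18.56 per $1,000, that supports 2,376/18.56 × 1,000 ≈ $128,017 → $128,000.
LTV cap: 97% × $438,000 = $424,860 → $424,800.
Binding constraint: payment-to-income.

$128,000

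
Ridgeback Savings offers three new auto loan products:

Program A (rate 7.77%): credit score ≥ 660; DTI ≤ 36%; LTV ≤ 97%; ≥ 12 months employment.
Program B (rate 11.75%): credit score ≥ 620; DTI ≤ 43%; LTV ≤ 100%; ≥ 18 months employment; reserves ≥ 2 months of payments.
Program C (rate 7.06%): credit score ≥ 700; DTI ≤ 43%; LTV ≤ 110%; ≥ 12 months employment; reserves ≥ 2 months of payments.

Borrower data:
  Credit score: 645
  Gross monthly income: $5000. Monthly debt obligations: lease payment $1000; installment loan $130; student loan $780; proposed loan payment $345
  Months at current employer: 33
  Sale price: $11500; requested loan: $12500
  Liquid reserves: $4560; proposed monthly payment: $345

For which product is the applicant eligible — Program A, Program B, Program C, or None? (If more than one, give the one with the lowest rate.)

None

Total debts = (1,000 + 130 + 780 + 345) = 2,255; DTI = 2,255/5,000 = 45.1%.
LTV = 12,500/11,500 = 108.7%.
Reserves = 4,560/345 = 13.2 months.
Program A: score 645 < 660; DTI 45.1% > 36%; LTV 108.7% > 97%; employment 33 ≥ 12 mo → does not qualify.
Program B: score 645 ≥ 620; DTI 45.1% > 43%; LTV 108.7% > 100%; employment 33 ≥ 18 mo; reserves 13.2 ≥ 2 mo → does not qualify.
Program C: score 645 < 700; DTI 45.1% > 43%; LTV 108.7% ≤ 110%; employment 33 ≥ 12 mo; reserves 13.2 ≥ 2 mo → does not qualify.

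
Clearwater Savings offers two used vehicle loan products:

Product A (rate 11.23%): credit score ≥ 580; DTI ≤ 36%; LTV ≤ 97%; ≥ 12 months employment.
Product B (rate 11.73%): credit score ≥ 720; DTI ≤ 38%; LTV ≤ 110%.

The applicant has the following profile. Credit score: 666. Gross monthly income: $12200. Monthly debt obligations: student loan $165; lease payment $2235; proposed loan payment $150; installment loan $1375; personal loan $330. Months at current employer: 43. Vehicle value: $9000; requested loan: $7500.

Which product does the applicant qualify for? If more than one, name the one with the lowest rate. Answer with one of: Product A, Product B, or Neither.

Total debts = (165 + 2,235 + 150 + 1,375 + 330) = 4,255; DTI = 4,255/12,200 = 34.9%.
LTV = 7,500/9,000 = 83.3%.
Product A: score 666 ≥ 580; DTI 34.9% ≤ 36%; LTV 83.3% ≤ 97%; employment 43 ≥ 12 mo → qualifies.
Product B: score 666 < 720; DTI 34.9% ≤ 38%; LTV 83.3% ≤ 110% → does not qualify.

Product A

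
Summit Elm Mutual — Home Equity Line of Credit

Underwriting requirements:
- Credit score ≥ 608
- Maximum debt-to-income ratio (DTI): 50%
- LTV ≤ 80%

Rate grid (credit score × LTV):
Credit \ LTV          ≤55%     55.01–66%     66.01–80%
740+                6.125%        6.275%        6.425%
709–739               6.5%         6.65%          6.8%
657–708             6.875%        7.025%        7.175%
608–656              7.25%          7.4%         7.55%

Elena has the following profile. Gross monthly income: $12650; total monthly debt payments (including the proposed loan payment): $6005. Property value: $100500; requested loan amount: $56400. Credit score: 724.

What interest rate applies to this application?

6.65%

Credit score 724 ≥ 608; DTI: 6,005 ÷ 12,650 = 47.5%, within the 50% cap
LTV = 56,400/100,500 = 56.1% ≤ 80%
Credit 724 → row 709–739; LTV 56.1% → column 55.01–66%. Grid cell → 6.65%.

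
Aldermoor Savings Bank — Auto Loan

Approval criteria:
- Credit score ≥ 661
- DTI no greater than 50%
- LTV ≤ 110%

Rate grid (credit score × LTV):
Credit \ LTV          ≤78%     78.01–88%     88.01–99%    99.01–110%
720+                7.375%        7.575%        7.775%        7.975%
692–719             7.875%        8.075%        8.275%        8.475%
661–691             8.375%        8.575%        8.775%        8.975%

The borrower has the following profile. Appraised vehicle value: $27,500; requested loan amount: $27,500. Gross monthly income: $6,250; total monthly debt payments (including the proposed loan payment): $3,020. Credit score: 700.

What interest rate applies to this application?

Credit score 700 ≥ 661; DTI: 3,020 ÷ 6,250 = 48.3%, within the 50% cap
LTV = 27,500/27,500 = 100% ≤ 110%
Score 700 is in the 692–719 band; LTV 100% is in the 99.01–110% band → 8.475%.

8.475%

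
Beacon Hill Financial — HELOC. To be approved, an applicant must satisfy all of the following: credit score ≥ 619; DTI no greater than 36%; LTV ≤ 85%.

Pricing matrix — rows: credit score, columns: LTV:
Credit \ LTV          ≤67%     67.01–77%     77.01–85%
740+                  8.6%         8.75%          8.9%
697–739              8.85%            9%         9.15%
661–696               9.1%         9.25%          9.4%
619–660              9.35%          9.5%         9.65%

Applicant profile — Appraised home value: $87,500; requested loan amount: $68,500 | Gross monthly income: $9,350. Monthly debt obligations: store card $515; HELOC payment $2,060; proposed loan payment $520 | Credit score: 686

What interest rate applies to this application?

9.4%

Credit score 686 ≥ 619; Total monthly debts = (515 + 2,060 + 520) = 3,095. DTI: 3,095 ÷ 9,350 = 33.1%, within the 36% cap
Loan-to-value = 68,500/87,500 = 78.3% — pass (85% max)
Credit 686 → row 661–696; LTV 78.3% → column 77.01–85%. Grid cell → 9.4%.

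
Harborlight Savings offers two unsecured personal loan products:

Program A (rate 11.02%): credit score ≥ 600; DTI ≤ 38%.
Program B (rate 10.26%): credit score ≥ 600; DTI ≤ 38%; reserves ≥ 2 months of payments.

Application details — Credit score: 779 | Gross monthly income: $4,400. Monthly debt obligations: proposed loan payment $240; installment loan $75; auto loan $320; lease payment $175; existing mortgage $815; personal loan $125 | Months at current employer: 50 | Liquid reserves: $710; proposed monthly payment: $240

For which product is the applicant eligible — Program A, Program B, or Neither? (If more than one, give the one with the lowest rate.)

Neither

Total debts = (240 + 75 + 320 + 175 + 815 + 125) = 1,750; DTI = 1,750/4,400 = 39.8%.
Reserves = 710/240 = 3.0 months.
Program A: score 779 ≥ 600; DTI 39.8% > 38% → does not qualify.
Program B: score 779 ≥ 600; DTI 39.8% > 38%; reserves 3.0 ≥ 2 mo → does not qualify.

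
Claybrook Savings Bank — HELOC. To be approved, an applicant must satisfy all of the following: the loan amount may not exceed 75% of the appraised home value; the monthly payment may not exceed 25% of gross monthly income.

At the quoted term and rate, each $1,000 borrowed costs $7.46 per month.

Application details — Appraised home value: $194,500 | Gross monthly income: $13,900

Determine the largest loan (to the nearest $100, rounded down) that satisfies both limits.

Payment cap: 25% × $13,900 = $3,475/month.
At $7.46 per $1,000, that supports 3,475/7.46 × 1,000 ≈ $465,817 → $465,800.
LTV cap: 75% × $194,500 = $145,875 → $145,800.
Binding constraint: loan-to-value.

$145,800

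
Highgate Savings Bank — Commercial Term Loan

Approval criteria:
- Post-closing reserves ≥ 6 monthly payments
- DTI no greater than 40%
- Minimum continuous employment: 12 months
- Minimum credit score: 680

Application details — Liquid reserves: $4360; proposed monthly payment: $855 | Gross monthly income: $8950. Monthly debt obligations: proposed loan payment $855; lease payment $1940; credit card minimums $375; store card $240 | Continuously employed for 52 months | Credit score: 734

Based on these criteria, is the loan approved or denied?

Denied

Reserves = 4,360/855 = 5.1 months < 6
Total monthly debts = (855 + 1,940 + 375 + 240) = 3,410. DTI = 3,410/8,950 = 38.1% ≤ 40%
Employment 52 ≥ 12 months
Credit score 734 ≥ 680 (meets)
Fails on reserves.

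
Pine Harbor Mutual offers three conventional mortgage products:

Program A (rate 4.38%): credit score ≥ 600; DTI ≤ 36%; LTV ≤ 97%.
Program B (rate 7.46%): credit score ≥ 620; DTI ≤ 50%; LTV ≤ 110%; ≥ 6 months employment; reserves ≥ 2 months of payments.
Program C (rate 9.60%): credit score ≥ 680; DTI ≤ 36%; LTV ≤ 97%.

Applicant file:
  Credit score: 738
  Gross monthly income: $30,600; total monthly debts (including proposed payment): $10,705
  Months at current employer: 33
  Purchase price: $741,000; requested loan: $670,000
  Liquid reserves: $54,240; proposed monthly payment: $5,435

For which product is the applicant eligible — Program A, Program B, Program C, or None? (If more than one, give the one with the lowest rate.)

DTI = 10,705/30,600 = 35%.
LTV = 670,000/741,000 = 90.4%.
Reserves = 54,240/5,435 = 10.0 months.
Program A: score 738 ≥ 600; DTI 35% ≤ 36%; LTV 90.4% ≤ 97% → qualifies.
Program B: score 738 ≥ 620; DTI 35% ≤ 50%; LTV 90.4% ≤ 110%; employment 33 ≥ 6 mo; reserves 10.0 ≥ 2 mo → qualifies.
Program C: score 738 ≥ 680; DTI 35% ≤ 36%; LTV 90.4% ≤ 97% → qualifies.
Qualifying: Program A, Program B, Program C. Lowest rate is 4.38% → Program A.

Program A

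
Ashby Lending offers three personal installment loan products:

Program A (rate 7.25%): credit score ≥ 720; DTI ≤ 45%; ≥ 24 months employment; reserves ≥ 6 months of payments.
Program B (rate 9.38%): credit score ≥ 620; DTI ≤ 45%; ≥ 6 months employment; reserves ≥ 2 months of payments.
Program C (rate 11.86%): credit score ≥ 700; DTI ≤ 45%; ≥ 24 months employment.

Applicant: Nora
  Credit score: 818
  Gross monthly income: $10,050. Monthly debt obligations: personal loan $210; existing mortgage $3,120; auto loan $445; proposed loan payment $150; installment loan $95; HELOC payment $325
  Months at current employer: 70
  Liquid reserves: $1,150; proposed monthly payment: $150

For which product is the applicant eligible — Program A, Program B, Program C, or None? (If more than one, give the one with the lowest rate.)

Program A

Total debts = (210 + 3,120 + 445 + 150 + 95 + 325) = 4,345; DTI = 4,345/10,050 = 43.2%.
Reserves = 1,150/150 = 7.7 months.
Program A: score 818 ≥ 720; DTI 43.2% ≤ 45%; employment 70 ≥ 24 mo; reserves 7.7 ≥ 6 mo → qualifies.
Program B: score 818 ≥ 620; DTI 43.2% ≤ 45%; employment 70 ≥ 6 mo; reserves 7.7 ≥ 2 mo → qualifies.
Program C: score 818 ≥ 700; DTI 43.2% ≤ 45%; employment 70 ≥ 24 mo → qualifies.
Qualifying: Program A, Program B, Program C. Lowest rate is 7.25% → Program A.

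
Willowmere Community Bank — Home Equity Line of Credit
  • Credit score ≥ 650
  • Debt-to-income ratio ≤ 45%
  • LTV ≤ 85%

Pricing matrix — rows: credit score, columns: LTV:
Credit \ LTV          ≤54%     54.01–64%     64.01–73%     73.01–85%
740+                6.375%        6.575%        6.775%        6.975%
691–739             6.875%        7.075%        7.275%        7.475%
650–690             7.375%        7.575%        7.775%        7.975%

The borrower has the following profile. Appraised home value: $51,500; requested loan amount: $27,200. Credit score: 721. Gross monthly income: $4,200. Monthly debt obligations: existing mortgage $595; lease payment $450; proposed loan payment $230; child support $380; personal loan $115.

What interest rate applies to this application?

6.875%

Credit score 721 ≥ 650; Total monthly debts = (595 + 450 + 230 + 380 + 115) = 1,770. DTI: 1,770 ÷ 4,200 = 42.1%, within the 45% cap
LTV: 27,200 ÷ 51,500 = 52.8%, within 85% cap
Score 721 is in the 691–739 band; LTV 52.8% is in the ≤54% band → 6.875%.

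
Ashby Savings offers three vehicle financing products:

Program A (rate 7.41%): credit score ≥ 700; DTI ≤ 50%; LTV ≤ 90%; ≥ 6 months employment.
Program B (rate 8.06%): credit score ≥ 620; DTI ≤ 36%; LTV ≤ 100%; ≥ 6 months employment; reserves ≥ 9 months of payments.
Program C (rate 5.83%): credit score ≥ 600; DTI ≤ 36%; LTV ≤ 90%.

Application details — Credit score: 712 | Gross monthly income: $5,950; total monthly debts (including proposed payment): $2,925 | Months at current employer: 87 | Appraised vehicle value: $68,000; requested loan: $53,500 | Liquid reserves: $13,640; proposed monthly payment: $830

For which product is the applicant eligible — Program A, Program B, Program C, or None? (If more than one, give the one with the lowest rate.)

DTI = 2,925/5,950 = 49.2%.
LTV = 53,500/68,000 = 78.7%.
Reserves = 13,640/830 = 16.4 months.
Program A: score 712 ≥ 700; DTI 49.2% ≤ 50%; LTV 78.7% ≤ 90%; employment 87 ≥ 6 mo → qualifies.
Program B: score 712 ≥ 620; DTI 49.2% > 36%; LTV 78.7% ≤ 100%; employment 87 ≥ 6 mo; reserves 16.4 ≥ 9 mo → does not qualify.
Program C: score 712 ≥ 600; DTI 49.2% > 36%; LTV 78.7% ≤ 90% → does not qualify.

Program A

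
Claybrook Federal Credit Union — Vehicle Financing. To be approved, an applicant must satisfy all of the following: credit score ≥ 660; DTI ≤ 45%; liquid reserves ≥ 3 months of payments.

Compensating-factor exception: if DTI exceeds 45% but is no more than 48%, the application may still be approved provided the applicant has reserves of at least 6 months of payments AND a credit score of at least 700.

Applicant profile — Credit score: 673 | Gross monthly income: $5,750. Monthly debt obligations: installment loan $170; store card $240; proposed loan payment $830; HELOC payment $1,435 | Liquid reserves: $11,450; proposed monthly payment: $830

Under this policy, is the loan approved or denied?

Credit score 673 ≥ 660 (meets base)
Total debts = (170 + 240 + 830 + 1,435) = 2,675. DTI = 2,675/5,750 = 46.5% > 45% — standard DTI limit exceeded.
Reserves: 11,450 ÷ 830 = 13.8 months (meets 3-month minimum)
DTI 46.5% is within the 45%–48% exception band; checking compensating factors.
Override check — reserves: 13.8 mo (ok); score: 673 (below 700).
Override conditions not both satisfied; exception does not apply.

Denied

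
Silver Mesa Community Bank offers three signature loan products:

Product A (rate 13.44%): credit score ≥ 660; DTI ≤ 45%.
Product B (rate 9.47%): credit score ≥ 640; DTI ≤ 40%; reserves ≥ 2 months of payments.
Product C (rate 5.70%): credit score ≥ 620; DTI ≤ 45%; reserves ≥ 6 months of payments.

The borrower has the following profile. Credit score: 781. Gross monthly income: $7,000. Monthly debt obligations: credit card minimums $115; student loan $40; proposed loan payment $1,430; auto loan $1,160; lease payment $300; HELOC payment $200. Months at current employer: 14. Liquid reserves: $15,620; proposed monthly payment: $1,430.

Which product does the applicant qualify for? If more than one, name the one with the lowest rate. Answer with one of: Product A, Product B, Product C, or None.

None

Total debts = (115 + 40 + 1,430 + 1,160 + 300 + 200) = 3,245; DTI = 3,245/7,000 = 46.4%.
Reserves = 15,620/1,430 = 10.9 months.
Product A: score 781 ≥ 660; DTI 46.4% > 45% → does not qualify.
Product B: score 781 ≥ 640; DTI 46.4% > 40%; reserves 10.9 ≥ 2 mo → does not qualify.
Product C: score 781 ≥ 620; DTI 46.4% > 45%; reserves 10.9 ≥ 6 mo → does not qualify.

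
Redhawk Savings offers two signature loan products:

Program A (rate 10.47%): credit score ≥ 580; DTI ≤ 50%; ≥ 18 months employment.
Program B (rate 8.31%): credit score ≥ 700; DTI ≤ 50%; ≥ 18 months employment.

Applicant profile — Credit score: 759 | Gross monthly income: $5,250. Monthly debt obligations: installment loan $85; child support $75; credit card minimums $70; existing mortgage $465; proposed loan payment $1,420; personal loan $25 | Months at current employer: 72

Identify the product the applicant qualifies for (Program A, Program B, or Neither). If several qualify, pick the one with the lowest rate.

Program B

Total debts = (85 + 75 + 70 + 465 + 1,420 + 25) = 2,140; DTI = 2,140/5,250 = 40.8%.
Program A: score 759 ≥ 580; DTI 40.8% ≤ 50%; employment 72 ≥ 18 mo → qualifies.
Program B: score 759 ≥ 700; DTI 40.8% ≤ 50%; employment 72 ≥ 18 mo → qualifies.
Qualifying: Program A, Program B. Lowest rate is 8.31% → Program B.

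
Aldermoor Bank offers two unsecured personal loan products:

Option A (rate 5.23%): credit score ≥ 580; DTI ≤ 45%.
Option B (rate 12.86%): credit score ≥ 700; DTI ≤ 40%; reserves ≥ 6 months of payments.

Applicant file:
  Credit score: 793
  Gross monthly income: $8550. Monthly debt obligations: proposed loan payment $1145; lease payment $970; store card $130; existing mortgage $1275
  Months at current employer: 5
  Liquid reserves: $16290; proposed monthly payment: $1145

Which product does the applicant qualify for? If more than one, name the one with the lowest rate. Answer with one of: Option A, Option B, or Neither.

Option A

Total debts = (1,145 + 970 + 130 + 1,275) = 3,520; DTI = 3,520/8,550 = 41.2%.
Reserves = 16,290/1,145 = 14.2 months.
Option A: score 793 ≥ 580; DTI 41.2% ≤ 45% → qualifies.
Option B: score 793 ≥ 700; DTI 41.2% > 40%; reserves 14.2 ≥ 6 mo → does not qualify.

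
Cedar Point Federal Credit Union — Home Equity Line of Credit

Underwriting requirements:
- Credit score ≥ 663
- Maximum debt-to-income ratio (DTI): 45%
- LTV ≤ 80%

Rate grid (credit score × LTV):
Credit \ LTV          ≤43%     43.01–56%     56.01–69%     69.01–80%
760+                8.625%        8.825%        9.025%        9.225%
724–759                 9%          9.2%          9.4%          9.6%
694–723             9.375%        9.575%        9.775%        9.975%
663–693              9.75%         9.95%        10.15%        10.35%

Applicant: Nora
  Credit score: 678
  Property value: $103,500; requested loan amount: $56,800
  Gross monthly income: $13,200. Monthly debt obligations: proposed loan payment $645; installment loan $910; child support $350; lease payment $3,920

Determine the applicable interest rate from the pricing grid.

Credit score 678 ≥ 663; Total monthly debts = (645 + 910 + 350 + 3,920) = 5,825. DTI: 5,825 ÷ 13,200 = 44.1%, within the 45% cap
LTV: 56,800 ÷ 103,500 = 54.9%, within 80% cap
Credit 678 → row 663–693; LTV 54.9% → column 43.01–56%. Grid cell → 9.95%.

9.95%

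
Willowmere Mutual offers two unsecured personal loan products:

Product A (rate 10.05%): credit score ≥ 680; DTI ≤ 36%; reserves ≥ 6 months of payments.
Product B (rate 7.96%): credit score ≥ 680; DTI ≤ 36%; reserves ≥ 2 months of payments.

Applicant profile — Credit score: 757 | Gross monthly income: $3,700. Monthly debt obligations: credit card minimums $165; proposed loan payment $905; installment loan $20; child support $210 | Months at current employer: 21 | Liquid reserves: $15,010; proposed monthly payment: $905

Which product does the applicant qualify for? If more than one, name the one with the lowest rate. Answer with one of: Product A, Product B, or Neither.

Product B

Total debts = (165 + 905 + 20 + 210) = 1,300; DTI = 1,300/3,700 = 35.1%.
Reserves = 15,010/905 = 16.6 months.
Product A: score 757 ≥ 680; DTI 35.1% ≤ 36%; reserves 16.6 ≥ 6 mo → qualifies.
Product B: score 757 ≥ 680; DTI 35.1% ≤ 36%; reserves 16.6 ≥ 2 mo → qualifies.
Qualifying: Product A, Product B. Lowest rate is 7.96% → Product B.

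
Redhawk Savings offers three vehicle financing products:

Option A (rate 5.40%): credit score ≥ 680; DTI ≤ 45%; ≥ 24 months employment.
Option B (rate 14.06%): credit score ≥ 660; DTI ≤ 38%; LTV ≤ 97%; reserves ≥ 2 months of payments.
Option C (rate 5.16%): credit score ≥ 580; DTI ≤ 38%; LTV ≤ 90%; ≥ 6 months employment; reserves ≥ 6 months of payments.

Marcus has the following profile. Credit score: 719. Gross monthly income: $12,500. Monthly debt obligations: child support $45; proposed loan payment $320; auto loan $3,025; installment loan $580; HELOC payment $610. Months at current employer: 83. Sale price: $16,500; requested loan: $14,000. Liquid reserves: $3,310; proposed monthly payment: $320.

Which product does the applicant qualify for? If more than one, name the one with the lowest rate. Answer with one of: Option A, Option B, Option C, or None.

Total debts = (45 + 320 + 3,025 + 580 + 610) = 4,580; DTI = 4,580/12,500 = 36.6%.
LTV = 14,000/16,500 = 84.8%.
Reserves = 3,310/320 = 10.3 months.
Option A: score 719 ≥ 680; DTI 36.6% ≤ 45%; employment 83 ≥ 24 mo → qualifies.
Option B: score 719 ≥ 660; DTI 36.6% ≤ 38%; LTV 84.8% ≤ 97%; reserves 10.3 ≥ 2 mo → qualifies.
Option C: score 719 ≥ 580; DTI 36.6% ≤ 38%; LTV 84.8% ≤ 90%; employment 83 ≥ 6 mo; reserves 10.3 ≥ 6 mo → qualifies.
Qualifying: Option A, Option B, Option C. Lowest rate is 5.16% → Option C.

Option C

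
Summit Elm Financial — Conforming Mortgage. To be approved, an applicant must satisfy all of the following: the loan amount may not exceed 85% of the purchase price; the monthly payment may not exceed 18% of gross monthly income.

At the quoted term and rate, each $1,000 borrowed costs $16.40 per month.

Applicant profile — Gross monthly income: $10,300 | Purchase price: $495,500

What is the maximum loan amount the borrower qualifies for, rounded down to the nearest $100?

$113,000

Payment cap: 18% × $10,300 = $1,854/month.
At $16.40 per $1,000, that supports 1,854/16.40 × 1,000 ≈ $113,048 → $113,000.
LTV cap: 85% × $495,500 = $421,175 → $421,100.
Binding constraint: payment-to-income.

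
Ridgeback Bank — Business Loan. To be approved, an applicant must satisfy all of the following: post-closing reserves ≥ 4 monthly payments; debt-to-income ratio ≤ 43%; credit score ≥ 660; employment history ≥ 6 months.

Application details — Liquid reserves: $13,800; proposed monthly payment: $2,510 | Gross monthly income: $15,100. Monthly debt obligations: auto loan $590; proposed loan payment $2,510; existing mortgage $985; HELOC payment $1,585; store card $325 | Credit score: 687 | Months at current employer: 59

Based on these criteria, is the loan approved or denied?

Liquid reserves cover 13,800/2,510 = 5.5 months — ≥ 4 required
Total monthly debts = (590 + 2,510 + 985 + 1,585 + 325) = 5,995. DTI = 5,995/15,100 = 39.7% ≤ 43%
Credit score 687 ≥ 660 (meets)
Employment 59 ≥ 6 months
All criteria satisfied.

Approved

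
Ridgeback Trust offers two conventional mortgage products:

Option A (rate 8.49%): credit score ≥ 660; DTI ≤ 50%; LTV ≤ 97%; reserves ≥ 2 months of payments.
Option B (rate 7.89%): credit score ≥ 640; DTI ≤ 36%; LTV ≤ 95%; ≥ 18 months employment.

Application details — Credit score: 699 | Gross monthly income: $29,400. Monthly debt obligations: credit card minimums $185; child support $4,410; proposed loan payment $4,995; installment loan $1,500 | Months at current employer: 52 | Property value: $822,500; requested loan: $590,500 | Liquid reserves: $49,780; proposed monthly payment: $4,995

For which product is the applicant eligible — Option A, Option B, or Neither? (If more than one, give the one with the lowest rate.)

Total debts = (185 + 4,410 + 4,995 + 1,500) = 11,090; DTI = 11,090/29,400 = 37.7%.
LTV = 590,500/822,500 = 71.8%.
Reserves = 49,780/4,995 = 10.0 months.
Option A: score 699 ≥ 660; DTI 37.7% ≤ 50%; LTV 71.8% ≤ 97%; reserves 10.0 ≥ 2 mo → qualifies.
Option B: score 699 ≥ 640; DTI 37.7% > 36%; LTV 71.8% ≤ 95%; employment 52 ≥ 18 mo → does not qualify.

Option A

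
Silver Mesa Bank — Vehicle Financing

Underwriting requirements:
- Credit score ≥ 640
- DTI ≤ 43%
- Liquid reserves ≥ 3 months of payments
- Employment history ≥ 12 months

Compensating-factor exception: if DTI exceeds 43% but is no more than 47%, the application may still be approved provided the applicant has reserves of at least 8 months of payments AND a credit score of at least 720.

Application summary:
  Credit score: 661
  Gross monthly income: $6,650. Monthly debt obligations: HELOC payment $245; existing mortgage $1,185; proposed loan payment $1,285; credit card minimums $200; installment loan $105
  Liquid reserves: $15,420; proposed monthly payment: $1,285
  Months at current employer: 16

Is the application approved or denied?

Denied

Credit score 661 ≥ 640 (meets base)
Total debts = (245 + 1,185 + 1,285 + 200 + 105) = 3,020. DTI = 3,020/6,650 = 45.4% > 43% — standard DTI limit exceeded.
Liquid reserves cover 15,420/1,285 = 12.0 months — ≥ 3 required
Employment 16 ≥ 12 months
45.4% falls in the override range (43%–47%), so the compensating-factor test applies.
Reserves 12.0 ≥ 8 months; credit score 661 < 720.
Override conditions not both satisfied; exception does not apply.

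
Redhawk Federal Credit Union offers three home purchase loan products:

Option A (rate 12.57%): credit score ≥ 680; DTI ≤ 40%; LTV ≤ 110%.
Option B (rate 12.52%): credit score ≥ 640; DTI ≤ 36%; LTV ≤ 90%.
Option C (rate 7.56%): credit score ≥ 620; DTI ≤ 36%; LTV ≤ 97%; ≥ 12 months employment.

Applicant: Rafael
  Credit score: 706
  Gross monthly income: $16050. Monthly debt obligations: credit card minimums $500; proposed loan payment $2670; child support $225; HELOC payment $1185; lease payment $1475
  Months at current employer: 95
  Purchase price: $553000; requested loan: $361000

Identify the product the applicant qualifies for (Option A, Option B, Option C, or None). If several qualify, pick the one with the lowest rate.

Total debts = (500 + 2,670 + 225 + 1,185 + 1,475) = 6,055; DTI = 6,055/16,050 = 37.7%.
LTV = 361,000/553,000 = 65.3%.
Option A: score 706 ≥ 680; DTI 37.7% ≤ 40%; LTV 65.3% ≤ 110% → qualifies.
Option B: score 706 ≥ 640; DTI 37.7% > 36%; LTV 65.3% ≤ 90% → does not qualify.
Option C: score 706 ≥ 620; DTI 37.7% > 36%; LTV 65.3% ≤ 97%; employment 95 ≥ 12 mo → does not qualify.

Option A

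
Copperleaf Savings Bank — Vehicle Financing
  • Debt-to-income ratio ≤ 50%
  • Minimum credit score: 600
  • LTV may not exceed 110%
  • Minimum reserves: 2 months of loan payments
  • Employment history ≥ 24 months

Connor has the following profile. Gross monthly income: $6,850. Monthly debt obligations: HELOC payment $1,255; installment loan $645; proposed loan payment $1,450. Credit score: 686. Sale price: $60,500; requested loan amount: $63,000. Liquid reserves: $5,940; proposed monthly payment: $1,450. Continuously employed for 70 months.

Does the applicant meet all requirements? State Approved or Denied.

Approved

Total monthly debts = (1,255 + 645 + 1,450) = 3,350. DTI = 3,350/6,850 = 48.9% ≤ 50%
Credit score 686 ≥ 600 (meets)
LTV: 63,000 ÷ 60,500 = 104.1%, within 110% cap
Reserves = 5,940/1,450 = 4.1 months ≥ 2
Employment 70 ≥ 24 months
All criteria satisfied.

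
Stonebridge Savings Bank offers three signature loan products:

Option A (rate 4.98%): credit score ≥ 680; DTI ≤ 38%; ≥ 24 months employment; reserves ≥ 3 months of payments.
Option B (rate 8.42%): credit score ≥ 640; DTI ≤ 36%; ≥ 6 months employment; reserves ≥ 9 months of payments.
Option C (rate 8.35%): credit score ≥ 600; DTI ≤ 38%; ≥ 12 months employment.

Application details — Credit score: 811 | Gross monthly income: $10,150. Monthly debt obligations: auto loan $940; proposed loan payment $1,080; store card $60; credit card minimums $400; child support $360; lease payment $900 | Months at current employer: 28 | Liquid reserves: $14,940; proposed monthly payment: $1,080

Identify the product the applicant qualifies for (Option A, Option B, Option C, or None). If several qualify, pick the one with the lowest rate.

Option A

Total debts = (940 + 1,080 + 60 + 400 + 360 + 900) = 3,740; DTI = 3,740/10,150 = 36.8%.
Reserves = 14,940/1,080 = 13.8 months.
Option A: score 811 ≥ 680; DTI 36.8% ≤ 38%; employment 28 ≥ 24 mo; reserves 13.8 ≥ 3 mo → qualifies.
Option B: score 811 ≥ 640; DTI 36.8% > 36%; employment 28 ≥ 6 mo; reserves 13.8 ≥ 9 mo → does not qualify.
Option C: score 811 ≥ 600; DTI 36.8% ≤ 38%; employment 28 ≥ 12 mo → qualifies.
Qualifying: Option A, Option C. Lowest rate is 4.98% → Option A.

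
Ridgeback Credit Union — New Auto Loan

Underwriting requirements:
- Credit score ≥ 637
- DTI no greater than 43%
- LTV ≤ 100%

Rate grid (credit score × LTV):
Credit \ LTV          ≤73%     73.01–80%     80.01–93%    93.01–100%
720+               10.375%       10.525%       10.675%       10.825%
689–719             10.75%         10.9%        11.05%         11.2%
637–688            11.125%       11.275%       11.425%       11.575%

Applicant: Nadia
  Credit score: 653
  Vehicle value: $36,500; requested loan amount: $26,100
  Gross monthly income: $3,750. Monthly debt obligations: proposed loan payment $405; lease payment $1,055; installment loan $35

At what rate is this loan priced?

Credit score 653 ≥ 637; Total monthly debts = (405 + 1,055 + 35) = 1,495. DTI = 1,495/3,750 = 39.9% ≤ 43%
LTV: 26,100 ÷ 36,500 = 71.5%, within 100% cap
Row: 653 falls in 637–688. Column: 71.5% falls in ≤73%. Rate = 11.125%.

11.125%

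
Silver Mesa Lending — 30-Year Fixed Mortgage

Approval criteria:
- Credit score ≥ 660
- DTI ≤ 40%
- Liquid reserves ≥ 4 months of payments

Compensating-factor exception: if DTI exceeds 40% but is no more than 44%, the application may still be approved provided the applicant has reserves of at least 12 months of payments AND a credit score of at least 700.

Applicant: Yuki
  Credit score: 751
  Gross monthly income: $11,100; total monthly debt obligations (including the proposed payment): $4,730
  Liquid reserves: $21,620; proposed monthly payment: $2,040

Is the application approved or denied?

Credit score 751 ≥ 660 (meets base)
DTI: 4,730 ÷ 11,100 = 42.6%, over the 40% base limit.
Reserves: 21,620 ÷ 2,040 = 10.6 months (meets 4-month minimum)
42.6% falls in the override range (40%–44%), so the compensating-factor test applies.
Override check — reserves: 10.6 mo (short of 12); score: 751 (ok).
Override conditions not both satisfied; exception does not apply.

Denied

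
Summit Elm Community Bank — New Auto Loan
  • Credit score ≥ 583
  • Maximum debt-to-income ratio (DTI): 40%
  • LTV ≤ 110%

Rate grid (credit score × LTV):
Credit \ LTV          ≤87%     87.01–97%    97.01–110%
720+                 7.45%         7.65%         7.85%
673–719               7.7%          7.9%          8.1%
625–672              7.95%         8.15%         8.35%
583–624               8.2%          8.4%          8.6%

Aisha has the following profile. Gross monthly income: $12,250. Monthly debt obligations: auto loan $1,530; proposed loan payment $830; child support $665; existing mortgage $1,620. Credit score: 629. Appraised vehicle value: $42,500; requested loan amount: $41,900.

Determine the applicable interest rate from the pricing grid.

Credit score 629 ≥ 583; Total monthly debts = (1,530 + 830 + 665 + 1,620) = 4,645. Debt-to-income = 4,645/12,250 = 37.9% — meets 40% limit
Loan-to-value = 41,900/42,500 = 98.6% — pass (110% max)
Row: 629 falls in 625–672. Column: 98.6% falls in 97.01–110%. Rate = 8.35%.

8.35%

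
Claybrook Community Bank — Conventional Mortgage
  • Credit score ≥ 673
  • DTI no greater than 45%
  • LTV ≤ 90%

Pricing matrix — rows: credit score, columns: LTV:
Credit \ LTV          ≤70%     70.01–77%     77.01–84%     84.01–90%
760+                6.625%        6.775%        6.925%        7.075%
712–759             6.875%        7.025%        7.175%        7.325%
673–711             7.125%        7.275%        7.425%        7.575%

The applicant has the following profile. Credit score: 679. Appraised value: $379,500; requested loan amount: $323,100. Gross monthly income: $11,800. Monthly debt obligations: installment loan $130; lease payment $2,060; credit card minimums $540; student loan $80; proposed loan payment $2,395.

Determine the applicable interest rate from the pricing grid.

7.575%

Credit score 679 ≥ 673; Total monthly debts = (130 + 2,060 + 540 + 80 + 2,395) = 5,205. DTI = 5,205/11,800 = 44.1% ≤ 45%
LTV = 323,100/379,500 = 85.1% ≤ 90%
Credit 679 → row 673–711; LTV 85.1% → column 84.01–90%. Grid cell → 7.575%.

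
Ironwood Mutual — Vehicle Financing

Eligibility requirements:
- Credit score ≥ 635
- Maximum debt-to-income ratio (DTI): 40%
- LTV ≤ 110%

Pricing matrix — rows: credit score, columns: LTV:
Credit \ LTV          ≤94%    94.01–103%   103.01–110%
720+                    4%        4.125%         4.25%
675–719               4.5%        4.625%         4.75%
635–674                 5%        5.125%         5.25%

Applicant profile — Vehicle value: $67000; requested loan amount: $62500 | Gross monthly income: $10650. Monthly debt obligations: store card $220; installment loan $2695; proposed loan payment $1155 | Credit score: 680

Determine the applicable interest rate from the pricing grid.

4.5%

Credit score 680 ≥ 635; Total monthly debts = (220 + 2,695 + 1,155) = 4,070. DTI: 4,070 ÷ 10,650 = 38.2%, within the 40% cap
Loan-to-value = 62,500/67,000 = 93.3% — pass (110% max)
Credit 680 → row 675–719; LTV 93.3% → column ≤94%. Grid cell → 4.5%.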